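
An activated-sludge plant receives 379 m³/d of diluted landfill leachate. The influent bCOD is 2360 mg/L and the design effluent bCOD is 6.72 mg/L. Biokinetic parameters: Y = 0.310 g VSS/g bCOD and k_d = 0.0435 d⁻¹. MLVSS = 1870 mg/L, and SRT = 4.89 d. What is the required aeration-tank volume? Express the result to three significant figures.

V ≈ 596 m³

Rearranging the biomass balance for a CMAS with decay, V = Y·Q·ΔS·θ_c / [X·(1+k_d θ_c)] = 0.310 × 379 × (2360 − 6.72) × 4.89 / [1870 × (1 + 0.0435 × 4.89)] = 1.35×10^6 / 2268 = 596.2 m³.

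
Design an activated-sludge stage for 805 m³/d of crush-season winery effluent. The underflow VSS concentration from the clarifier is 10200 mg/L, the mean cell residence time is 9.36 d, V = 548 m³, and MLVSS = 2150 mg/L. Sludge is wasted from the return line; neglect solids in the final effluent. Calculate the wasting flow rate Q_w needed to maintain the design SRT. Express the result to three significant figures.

Q_w = (V·X)/(θ_c X_r) = 548.0 × 2150 / (9.36 × 10200) = 12.34 m³/d.

Q_w ≈ 12.3 m³/d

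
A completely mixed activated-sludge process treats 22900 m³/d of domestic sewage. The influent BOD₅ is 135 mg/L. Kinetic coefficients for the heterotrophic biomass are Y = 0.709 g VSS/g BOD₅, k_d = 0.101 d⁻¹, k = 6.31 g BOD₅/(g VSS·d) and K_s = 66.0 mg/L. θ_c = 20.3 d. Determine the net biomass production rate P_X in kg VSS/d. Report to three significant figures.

P_X ≈ 706 kg VSS/d

From the Monod/SRT balance for a CMAS, S = K_s·(1+k_d θ_c)/[θ_c·(Y k − k_d) − 1] = 66.0 × (1 + 0.101 × 20.3) / [20.3 × (0.709 × 6.31 − 0.101) − 1] = 201.3 / 87.77 = 2.294 mg/L.
Observed yield with endogenous decay: Y_obs = Y / (1 + k_d·θ_c) = 0.709 / (1 + 0.101 × 20.3) = 0.709 / 3.050 = 0.2324 g VSS/g BOD₅.
Substrate removed = Q·(S₀ − S) = 22900 m³/d × (135 − 2.29) g/m³ = 3.04×10^6 g/d = 3039 kg/d.
So the net sludge growth is P_X = 0.2324 × 3039 = 706.4 kg VSS/d.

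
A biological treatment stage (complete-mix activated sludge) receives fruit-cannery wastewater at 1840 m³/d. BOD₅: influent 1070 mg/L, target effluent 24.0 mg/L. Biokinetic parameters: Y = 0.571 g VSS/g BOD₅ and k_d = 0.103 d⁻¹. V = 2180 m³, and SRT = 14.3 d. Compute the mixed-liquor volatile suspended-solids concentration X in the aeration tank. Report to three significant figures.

Solving the biomass balance for X: X = Y Q (S₀−S) θ_c / [V (1+k_d θ_c)] = 0.571 × 1840 × (1070 − 24.0) × 14.3 / [2180 × (1 + 0.103 × 14.3)] = 2915 mg/L.

X ≈ 2920 mg/L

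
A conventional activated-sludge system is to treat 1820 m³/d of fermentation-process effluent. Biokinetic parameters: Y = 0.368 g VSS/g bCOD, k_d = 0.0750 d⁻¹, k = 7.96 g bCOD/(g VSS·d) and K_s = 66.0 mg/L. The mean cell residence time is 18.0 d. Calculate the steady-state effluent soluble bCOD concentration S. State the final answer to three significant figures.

From the Monod/SRT balance for a CMAS, S = K_s·(1+k_d θ_c)/[θ_c·(Y k − k_d) − 1] = 66.0 × (1 + 0.0750 × 18.0) / [18.0 × (0.368 × 7.96 − 0.0750) − 1] = 155.1 / 50.38 = 3.079 mg/L.

S ≈ 3.08 mg/L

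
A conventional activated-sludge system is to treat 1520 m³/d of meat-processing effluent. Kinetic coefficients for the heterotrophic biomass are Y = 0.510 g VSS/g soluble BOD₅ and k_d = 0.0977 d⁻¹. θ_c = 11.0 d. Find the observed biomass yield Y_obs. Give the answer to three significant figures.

Observed yield with endogenous decay: Y_obs = Y / (1 + k_d·θ_c) = 0.510 / (1 + 0.0977 × 11.0) = 0.510 / 2.075 = 0.2458 g VSS/g soluble BOD₅.

Y_obs ≈ 0.246 g VSS/g soluble BOD₅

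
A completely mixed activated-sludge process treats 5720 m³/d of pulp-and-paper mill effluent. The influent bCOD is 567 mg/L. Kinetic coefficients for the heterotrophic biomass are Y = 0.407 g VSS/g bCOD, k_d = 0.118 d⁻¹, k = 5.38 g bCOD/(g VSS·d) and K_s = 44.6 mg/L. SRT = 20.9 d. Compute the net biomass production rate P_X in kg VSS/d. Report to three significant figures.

For a completely mixed reactor with recycle the Lawrence–McCarty relation gives S = K_s·(1 + k_d·θ_c) / [θ_c·(Y·k − k_d) − 1] = 44.6 × (1 + 0.118 × 20.9) / [20.9 × (0.407 × 5.38 − 0.118) − 1] = 154.6 / 42.30 = 3.655 mg/L.
The observed yield is Y_obs = Y/(1 + k_d·θ_c) = 0.407 / (1 + 0.118 × 20.9) = 0.407 / 3.466 = 0.1174 g VSS per g bCOD removed.
Mass of bCOD removed per day: Q(S₀ − S) = 5720 × 563.4 g/m³ = 3222 kg/d.
So the net sludge growth is P_X = 0.1174 × 3222 = 378.4 kg VSS/d.

P_X ≈ 378 kg VSS/d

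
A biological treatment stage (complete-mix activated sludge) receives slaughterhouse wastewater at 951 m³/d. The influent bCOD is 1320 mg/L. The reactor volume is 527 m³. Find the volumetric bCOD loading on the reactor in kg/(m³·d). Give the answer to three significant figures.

L_v ≈ 2.38 kg bCOD/(m³·d)

L_v = Q S₀ / V = 951 × 1320 × 10⁻³ / 527.0 = 2.382 kg/(m³·d).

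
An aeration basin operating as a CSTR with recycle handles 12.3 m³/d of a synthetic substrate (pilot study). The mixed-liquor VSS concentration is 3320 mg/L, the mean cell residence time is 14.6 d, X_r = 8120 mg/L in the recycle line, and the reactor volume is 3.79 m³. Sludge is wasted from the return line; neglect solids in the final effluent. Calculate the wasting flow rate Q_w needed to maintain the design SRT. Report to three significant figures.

Q_w ≈ 0.106 m³/d

θ_c = V·X/(Q_w·X_r) when wasting from the recycle, so Q_w = V·X/(θ_c·X_r) = 3.790 × 3320 / (14.6 × 8120) = 0.1061 m³/d.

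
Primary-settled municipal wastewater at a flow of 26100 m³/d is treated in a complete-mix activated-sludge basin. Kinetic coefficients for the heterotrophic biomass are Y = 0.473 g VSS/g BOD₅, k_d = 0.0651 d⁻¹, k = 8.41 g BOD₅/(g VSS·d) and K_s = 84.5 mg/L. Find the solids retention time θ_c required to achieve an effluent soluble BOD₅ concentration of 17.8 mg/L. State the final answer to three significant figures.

θ_c ≈ 1.59 d

From 1/θ_c = Y·k·S/(K_s + S) − k_d: Y·k·S/(K_s+S) = 0.473 × 8.41 × 17.8 / (84.5 + 17.8) = 0.6922 d⁻¹.
1/θ_c = 0.6922 − 0.0651 = 0.6271 d⁻¹, so θ_c = 1.595 d.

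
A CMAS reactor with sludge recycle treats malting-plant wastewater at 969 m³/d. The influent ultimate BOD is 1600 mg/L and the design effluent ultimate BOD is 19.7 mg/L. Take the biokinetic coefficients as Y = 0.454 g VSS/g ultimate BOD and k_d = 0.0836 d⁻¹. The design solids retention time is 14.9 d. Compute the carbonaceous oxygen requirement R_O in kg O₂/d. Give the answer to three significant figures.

The observed yield is Y_obs = Y/(1 + k_d·θ_c) = 0.454 / (1 + 0.0836 × 14.9) = 0.454 / 2.246 = 0.2022 g VSS per g ultimate BOD removed.
ΔS = 1600 − 19.7 = 1580 mg/L, so the substrate removal rate is 969 × 1580/1000 = 1531 kg ultimate BOD/d.
Net sludge production P_X = 0.2022 × 1531 = 309.6 kg VSS/d.
R_O = Q·(S₀ − S) − 1.42·P_X = 1531 − 1.42 × 309.6 = 1092 kg O₂/d.

R_O ≈ 1090 kg O₂/d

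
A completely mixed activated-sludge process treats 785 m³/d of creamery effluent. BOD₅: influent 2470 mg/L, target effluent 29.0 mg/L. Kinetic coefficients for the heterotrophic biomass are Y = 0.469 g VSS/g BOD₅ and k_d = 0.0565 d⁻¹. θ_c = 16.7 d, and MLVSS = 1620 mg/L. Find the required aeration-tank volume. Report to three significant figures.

V ≈ 4770 m³

From the SRT design equation V = Y Q (S₀−S) θ_c / [X (1 + k_d θ_c)] = 0.469 × 785 × (2470 − 29.0) × 16.7 / [1620 × (1 + 0.0565 × 16.7)] = 1.5×10^7 / 3149 = 4767 m³.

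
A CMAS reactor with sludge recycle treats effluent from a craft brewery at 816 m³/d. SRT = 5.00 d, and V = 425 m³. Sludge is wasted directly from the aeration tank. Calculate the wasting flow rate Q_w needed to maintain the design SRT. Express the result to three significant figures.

Q_w ≈ 85.0 m³/d

With mixed-liquor wasting, θ_c = V/Q_w, so Q_w = V/θ_c = 425.0/5.00 = 85.00 m³/d.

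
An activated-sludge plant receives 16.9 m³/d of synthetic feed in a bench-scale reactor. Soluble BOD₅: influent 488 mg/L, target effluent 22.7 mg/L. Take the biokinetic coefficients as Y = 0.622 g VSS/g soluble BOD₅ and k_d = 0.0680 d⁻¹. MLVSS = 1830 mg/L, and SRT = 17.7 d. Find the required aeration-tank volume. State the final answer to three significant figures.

Steady-state biomass mass balance: V·X·(1 + k_d·θ_c) = Y·Q·(S₀ − S)·θ_c, so V = 0.622 × 16.9 × (488 − 22.7) × 17.7 / [1830 × (1 + 0.0680 × 17.7)] = 8.66×10^4 / 4033 = 21.47 m³.

V ≈ 21.5 m³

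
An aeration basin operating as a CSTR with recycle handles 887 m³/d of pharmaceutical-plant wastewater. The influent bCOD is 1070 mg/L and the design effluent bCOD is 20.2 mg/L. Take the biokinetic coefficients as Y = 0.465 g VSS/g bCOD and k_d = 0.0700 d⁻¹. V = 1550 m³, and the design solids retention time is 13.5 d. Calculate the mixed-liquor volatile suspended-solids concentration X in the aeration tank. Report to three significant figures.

X ≈ 1940 mg/L

Solving the biomass balance for X: X = Y Q (S₀−S) θ_c / [V (1+k_d θ_c)] = 0.465 × 887 × (1070 − 20.2) × 13.5 / [1550 × (1 + 0.0700 × 13.5)] = 1939 mg/L.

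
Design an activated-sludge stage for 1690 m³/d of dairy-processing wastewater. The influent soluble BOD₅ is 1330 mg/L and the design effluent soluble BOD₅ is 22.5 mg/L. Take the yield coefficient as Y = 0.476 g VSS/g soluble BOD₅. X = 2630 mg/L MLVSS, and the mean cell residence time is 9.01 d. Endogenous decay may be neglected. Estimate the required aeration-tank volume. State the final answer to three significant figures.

V·X = Y·Q·ΔS·θ_c gives V = 0.476 × 1690 × (1330 − 22.5) × 9.01 / 2630 = 3603 m³.

V ≈ 3600 m³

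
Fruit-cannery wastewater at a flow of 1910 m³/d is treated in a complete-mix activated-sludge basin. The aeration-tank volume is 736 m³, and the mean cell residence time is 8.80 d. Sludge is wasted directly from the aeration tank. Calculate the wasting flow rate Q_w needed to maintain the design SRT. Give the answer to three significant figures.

Q_w ≈ 83.6 m³/d

Wasting from the aeration tank: Q_w = V / θ_c = 736.0 / 8.80 = 83.64 m³/d.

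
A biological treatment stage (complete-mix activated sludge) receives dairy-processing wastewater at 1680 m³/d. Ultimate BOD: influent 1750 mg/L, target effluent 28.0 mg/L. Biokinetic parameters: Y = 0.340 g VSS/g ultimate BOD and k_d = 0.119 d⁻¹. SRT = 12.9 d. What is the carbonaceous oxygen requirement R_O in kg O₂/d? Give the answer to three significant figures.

Correct the yield for decay: Y_obs = Y/(1 + k_d θ_c) = 0.340 / (1 + 0.119 × 12.9) = 0.340 / 2.535 = 0.1341.
Q·(S₀ − S) = 1680 × (1750 − 28.0) × 10⁻³ = 2893 kg/d removed.
P_X = Y_obs·Q·(S₀ − S) = 0.1341 × 2893 = 388.0 kg VSS/d.
R_O = Q·(S₀ − S) − 1.42·P_X = 2893 − 1.42 × 388.0 = 2342 kg O₂/d.

R_O ≈ 2340 kg O₂/d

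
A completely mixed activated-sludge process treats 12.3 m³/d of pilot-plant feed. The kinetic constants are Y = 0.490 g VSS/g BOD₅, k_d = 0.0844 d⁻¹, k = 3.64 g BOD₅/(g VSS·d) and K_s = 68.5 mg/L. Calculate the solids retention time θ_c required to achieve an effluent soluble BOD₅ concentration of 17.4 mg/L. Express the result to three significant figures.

θ_c ≈ 3.61 d

At the target effluent, Y k S/(K_s+S) = 0.490×3.64×17.4/85.90 = 0.3613 d⁻¹.
θ_c = 1/(μ − k_d) = 1/(0.3613 − 0.0844) = 1/0.2769 = 3.612 d.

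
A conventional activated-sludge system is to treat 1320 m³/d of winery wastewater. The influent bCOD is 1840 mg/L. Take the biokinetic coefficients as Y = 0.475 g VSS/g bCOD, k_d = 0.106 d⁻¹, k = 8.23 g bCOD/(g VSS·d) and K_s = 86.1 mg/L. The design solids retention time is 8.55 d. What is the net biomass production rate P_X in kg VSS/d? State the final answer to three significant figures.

P_X ≈ 603 kg VSS/d

Effluent substrate depends only on kinetics and SRT: S = K_s(1 + k_d θ_c) / [θ_c(Yk − k_d) − 1] = 86.1 × (1 + 0.106 × 8.55) / [8.55 × (0.475 × 8.23 − 0.106) − 1] = 164.1 / 31.52 = 5.208 mg/L.
Correct the yield for decay: Y_obs = Y/(1 + k_d θ_c) = 0.475 / (1 + 0.106 × 8.55) = 0.475 / 1.906 = 0.2492.
ΔS = 1840 − 5.21 = 1835 mg/L, so the substrate removal rate is 1320 × 1835/1000 = 2422 kg bCOD/d.
P_X = Y_obs · Q(S₀ − S) = 0.2492 × 2422 = 603.5 kg VSS/d.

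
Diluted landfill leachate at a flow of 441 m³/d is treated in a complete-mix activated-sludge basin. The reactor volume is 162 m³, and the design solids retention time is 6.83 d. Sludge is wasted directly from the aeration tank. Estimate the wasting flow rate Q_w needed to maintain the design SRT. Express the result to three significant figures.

For wasting at MLVSS concentration, Q_w = V/θ_c = 162.0/6.83 = 23.72 m³/d.

Q_w ≈ 23.7 m³/d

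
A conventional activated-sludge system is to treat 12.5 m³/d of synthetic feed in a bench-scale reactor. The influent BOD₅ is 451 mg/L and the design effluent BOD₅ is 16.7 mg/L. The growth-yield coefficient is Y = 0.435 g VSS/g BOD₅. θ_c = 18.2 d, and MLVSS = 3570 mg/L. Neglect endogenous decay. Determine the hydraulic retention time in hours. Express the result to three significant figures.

τ ≈ 23.1 h

V·X = Y·Q·ΔS·θ_c gives V = 0.435 × 12.5 × (451 − 16.7) × 18.2 / 3570 = 12.04 m³.
HRT = V/Q = 12.04 m³ / 12.5 m³·d⁻¹ = 0.9631 d × 24 = 23.11 h.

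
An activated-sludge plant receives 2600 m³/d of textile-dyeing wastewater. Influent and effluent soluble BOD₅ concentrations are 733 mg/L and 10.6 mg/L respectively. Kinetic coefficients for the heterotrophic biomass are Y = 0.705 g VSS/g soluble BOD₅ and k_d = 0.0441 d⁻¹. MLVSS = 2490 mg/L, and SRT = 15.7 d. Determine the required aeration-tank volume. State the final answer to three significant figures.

From the SRT design equation V = Y Q (S₀−S) θ_c / [X (1 + k_d θ_c)] = 0.705 × 2600 × (733 − 10.6) × 15.7 / [2490 × (1 + 0.0441 × 15.7)] = 2.08×10^7 / 4214 = 4933 m³.

V ≈ 4930 m³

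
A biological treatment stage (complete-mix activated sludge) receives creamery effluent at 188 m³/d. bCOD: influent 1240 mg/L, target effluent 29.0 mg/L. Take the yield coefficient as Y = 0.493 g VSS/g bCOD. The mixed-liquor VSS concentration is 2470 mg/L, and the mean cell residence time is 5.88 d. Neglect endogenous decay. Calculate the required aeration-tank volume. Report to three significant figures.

V ≈ 267 m³

Biomass mass balance (decay neglected): V·X = Y·Q·(S₀ − S)·θ_c, so V = 0.493 × 188 × (1240 − 29.0) × 5.88 / 2470 = 267.2 m³.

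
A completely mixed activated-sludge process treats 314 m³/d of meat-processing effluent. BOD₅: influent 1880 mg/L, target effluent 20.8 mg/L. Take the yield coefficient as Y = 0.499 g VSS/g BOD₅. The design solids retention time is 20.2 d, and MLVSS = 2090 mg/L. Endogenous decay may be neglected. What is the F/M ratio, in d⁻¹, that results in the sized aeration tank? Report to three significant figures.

With k_d = 0 the design equation reduces to V = Y Q (S₀−S) θ_c / X = 0.499 × 314 × (1880 − 20.8) × 20.2 / 2090 = 2816 m³.
F/M = applied load / biomass = Q·S₀/(V·X) = 314 × 1880 / (2816 × 2090) = 0.1003 d⁻¹.

F/M ≈ 0.100 d⁻¹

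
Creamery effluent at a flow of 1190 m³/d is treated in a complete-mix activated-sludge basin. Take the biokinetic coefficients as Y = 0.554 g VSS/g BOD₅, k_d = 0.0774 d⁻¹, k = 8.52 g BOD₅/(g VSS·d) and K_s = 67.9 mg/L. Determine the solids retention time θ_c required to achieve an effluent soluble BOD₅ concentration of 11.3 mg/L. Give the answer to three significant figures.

At the target effluent, Y k S/(K_s+S) = 0.554×8.52×11.3/79.20 = 0.6734 d⁻¹.
θ_c = 1/(μ − k_d) = 1/(0.6734 − 0.0774) = 1/0.5960 = 1.678 d.

θ_c ≈ 1.68 d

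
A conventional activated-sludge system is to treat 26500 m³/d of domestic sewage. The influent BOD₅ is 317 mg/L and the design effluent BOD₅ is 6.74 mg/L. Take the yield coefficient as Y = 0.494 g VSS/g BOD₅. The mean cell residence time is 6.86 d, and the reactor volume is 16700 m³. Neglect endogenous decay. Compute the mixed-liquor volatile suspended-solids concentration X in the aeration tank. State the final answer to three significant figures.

X ≈ 1670 mg/L

X = Y·Q·ΔS·θ_c / V = 0.494 × 26500 × (317 − 6.74) × 6.86 / 16700 = 1668 mg/L.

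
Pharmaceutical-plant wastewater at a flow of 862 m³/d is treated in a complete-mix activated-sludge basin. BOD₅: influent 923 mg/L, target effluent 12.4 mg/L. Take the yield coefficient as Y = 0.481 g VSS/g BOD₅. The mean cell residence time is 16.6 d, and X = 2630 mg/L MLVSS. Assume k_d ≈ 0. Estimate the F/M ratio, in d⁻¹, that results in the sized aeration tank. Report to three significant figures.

F/M ≈ 0.127 d⁻¹

Biomass mass balance (decay neglected): V·X = Y·Q·(S₀ − S)·θ_c, so V = 0.481 × 862 × (923 − 12.4) × 16.6 / 2630 = 2383 m³.
Food-to-microorganism ratio F/M = Q S₀ / (V X) = 862 × 923 / (2383 × 2630) = 0.1269 d⁻¹.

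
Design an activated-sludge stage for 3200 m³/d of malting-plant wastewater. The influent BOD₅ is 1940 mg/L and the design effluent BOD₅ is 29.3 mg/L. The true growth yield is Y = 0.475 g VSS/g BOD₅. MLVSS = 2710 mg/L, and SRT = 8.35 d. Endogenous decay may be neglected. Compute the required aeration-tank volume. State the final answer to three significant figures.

V ≈ 8950 m³

With k_d = 0 the design equation reduces to V = Y Q (S₀−S) θ_c / X = 0.475 × 3200 × (1940 − 29.3) × 8.35 / 2710 = 8949 m³.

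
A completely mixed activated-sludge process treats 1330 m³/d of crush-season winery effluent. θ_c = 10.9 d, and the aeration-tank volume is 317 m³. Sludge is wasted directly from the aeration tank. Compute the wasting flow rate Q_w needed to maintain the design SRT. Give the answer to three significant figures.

With mixed-liquor wasting, θ_c = V/Q_w, so Q_w = V/θ_c = 317.0/10.9 = 29.08 m³/d.

Q_w ≈ 29.1 m³/d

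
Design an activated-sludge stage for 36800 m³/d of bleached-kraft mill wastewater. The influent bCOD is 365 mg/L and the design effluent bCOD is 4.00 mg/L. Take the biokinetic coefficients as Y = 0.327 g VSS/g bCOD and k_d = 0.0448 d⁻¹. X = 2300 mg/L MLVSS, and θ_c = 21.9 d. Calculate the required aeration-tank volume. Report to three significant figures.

V ≈ 20900 m³

From the SRT design equation V = Y Q (S₀−S) θ_c / [X (1 + k_d θ_c)] = 0.327 × 36800 × (365 − 4.00) × 21.9 / [2300 × (1 + 0.0448 × 21.9)] = 9.51×10^7 / 4557 = 20879 m³.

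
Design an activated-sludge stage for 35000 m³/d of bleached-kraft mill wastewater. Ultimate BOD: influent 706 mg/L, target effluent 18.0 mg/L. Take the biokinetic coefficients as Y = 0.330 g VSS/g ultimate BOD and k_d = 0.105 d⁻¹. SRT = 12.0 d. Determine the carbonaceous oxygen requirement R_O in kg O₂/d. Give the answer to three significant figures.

R_O ≈ 19100 kg O₂/d

Correct the yield for decay: Y_obs = Y/(1 + k_d θ_c) = 0.330 / (1 + 0.105 × 12.0) = 0.330 / 2.260 = 0.1460.
Mass of ultimate BOD removed per day: Q(S₀ − S) = 35000 × 688.0 g/m³ = 24080 kg/d.
P_X = Y_obs·Q·(S₀ − S) = 0.1460 × 24080 = 3516 kg VSS/d.
R_O = Q·ΔS − 1.42 P_X = 24080 − 4993 = 19087 kg O₂/d.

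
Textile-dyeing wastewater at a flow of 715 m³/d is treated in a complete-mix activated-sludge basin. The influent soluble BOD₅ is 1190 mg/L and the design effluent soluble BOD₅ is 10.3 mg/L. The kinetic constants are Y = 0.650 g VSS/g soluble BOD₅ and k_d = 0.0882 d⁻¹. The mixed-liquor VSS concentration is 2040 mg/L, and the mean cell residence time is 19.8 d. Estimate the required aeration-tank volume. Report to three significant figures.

Rearranging the biomass balance for a CMAS with decay, V = Y·Q·ΔS·θ_c / [X·(1+k_d θ_c)] = 0.650 × 715 × (1190 − 10.3) × 19.8 / [2040 × (1 + 0.0882 × 19.8)] = 1.09×10^7 / 5603 = 1938 m³.

V ≈ 1940 m³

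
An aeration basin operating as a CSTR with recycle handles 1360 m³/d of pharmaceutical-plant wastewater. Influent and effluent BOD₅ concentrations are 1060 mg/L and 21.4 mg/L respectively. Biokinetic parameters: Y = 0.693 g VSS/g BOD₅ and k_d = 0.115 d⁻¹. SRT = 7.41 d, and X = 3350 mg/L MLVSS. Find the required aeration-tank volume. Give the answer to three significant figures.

V ≈ 1170 m³

Steady-state biomass mass balance: V·X·(1 + k_d·θ_c) = Y·Q·(S₀ − S)·θ_c, so V = 0.693 × 1360 × (1060 − 21.4) × 7.41 / [3350 × (1 + 0.115 × 7.41)] = 7.25×10^6 / 6205 = 1169 m³.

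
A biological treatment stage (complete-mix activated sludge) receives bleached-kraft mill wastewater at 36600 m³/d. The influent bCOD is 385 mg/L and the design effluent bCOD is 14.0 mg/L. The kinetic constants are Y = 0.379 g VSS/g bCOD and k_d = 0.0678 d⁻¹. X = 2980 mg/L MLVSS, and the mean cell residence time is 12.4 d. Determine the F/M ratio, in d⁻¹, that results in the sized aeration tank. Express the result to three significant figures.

Steady-state biomass mass balance: V·X·(1 + k_d·θ_c) = Y·Q·(S₀ − S)·θ_c, so V = 0.379 × 36600 × (385 − 14.0) × 12.4 / [2980 × (1 + 0.0678 × 12.4)] = 6.38×10^7 / 5485 = 11634 m³.
F/M = Q·S₀ / (V·X) = 36600 × 385 / (11634 × 2980) = 0.4065 g bCOD·(g VSS·d)⁻¹.

F/M ≈ 0.406 d⁻¹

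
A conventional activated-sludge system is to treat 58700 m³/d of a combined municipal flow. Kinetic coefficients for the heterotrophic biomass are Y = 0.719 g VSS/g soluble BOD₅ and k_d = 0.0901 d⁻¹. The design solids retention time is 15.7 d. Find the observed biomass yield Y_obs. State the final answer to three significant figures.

Y_obs = Y / (1 + k_d θ_c) = 0.719 / (1 + 0.0901 × 15.7) = 0.719 / 2.415 = 0.2978.

Y_obs ≈ 0.298 g VSS/g soluble BOD₅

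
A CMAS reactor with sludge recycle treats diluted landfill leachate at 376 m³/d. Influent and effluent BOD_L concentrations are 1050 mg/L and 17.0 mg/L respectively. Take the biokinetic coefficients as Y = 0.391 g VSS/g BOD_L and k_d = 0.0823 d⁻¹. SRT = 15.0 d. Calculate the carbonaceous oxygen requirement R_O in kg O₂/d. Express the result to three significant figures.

R_O ≈ 292 kg O₂/d

The observed yield is Y_obs = Y/(1 + k_d·θ_c) = 0.391 / (1 + 0.0823 × 15.0) = 0.391 / 2.234 = 0.1750 g VSS per g BOD_L removed.
Mass of BOD_L removed per day: Q(S₀ − S) = 376 × 1033 g/m³ = 388.4 kg/d.
Net sludge production P_X = 0.1750 × 388.4 = 67.96 kg VSS/d.
Carbonaceous O₂ demand = substrate oxidised − cell-mass equivalent = 388.4 − 1.42 × 67.96 = 291.9 kg O₂/d.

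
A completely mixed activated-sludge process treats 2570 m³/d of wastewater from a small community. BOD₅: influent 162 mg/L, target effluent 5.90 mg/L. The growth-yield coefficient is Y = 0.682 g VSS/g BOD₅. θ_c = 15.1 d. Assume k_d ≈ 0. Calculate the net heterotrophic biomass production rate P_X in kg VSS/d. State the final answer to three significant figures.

P_X ≈ 274 kg VSS/d

Since k_d ≈ 0, Y_obs = Y = 0.682 g VSS/g BOD₅.
Substrate removed = Q·(S₀ − S) = 2570 m³/d × (162 − 5.90) g/m³ = 4.01×10^5 g/d = 401.2 kg/d.
So the net sludge growth is P_X = 0.6820 × 401.2 = 273.6 kg VSS/d.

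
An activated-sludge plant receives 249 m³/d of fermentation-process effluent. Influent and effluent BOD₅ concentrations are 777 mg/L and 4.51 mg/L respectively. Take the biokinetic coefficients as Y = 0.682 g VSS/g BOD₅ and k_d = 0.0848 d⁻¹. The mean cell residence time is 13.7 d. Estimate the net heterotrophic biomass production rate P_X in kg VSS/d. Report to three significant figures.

Observed yield with endogenous decay: Y_obs = Y / (1 + k_d·θ_c) = 0.682 / (1 + 0.0848 × 13.7) = 0.682 / 2.162 = 0.3155 g VSS/g BOD₅.
Mass of BOD₅ removed per day: Q(S₀ − S) = 249 × 772.5 g/m³ = 192.4 kg/d.
P_X = Y_obs · Q(S₀ − S) = 0.3155 × 192.4 = 60.68 kg VSS/d.

P_X ≈ 60.7 kg VSS/d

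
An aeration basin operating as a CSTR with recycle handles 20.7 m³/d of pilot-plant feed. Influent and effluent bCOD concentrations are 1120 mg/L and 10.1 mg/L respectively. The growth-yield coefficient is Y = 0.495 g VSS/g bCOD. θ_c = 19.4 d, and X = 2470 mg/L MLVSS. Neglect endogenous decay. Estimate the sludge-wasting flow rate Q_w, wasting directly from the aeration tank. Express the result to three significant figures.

With k_d = 0 the design equation reduces to V = Y Q (S₀−S) θ_c / X = 0.495 × 20.7 × (1120 − 10.1) × 19.4 / 2470 = 89.32 m³.
Wasting from the aeration tank: Q_w = V / θ_c = 89.32 / 19.4 = 4.604 m³/d.

Q_w ≈ 4.60 m³/d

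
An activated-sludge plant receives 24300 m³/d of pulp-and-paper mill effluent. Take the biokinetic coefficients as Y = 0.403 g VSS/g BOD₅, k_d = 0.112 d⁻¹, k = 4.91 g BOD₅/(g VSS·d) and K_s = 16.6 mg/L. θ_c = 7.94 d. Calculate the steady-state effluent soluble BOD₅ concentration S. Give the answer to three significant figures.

Effluent substrate depends only on kinetics and SRT: S = K_s(1 + k_d θ_c) / [θ_c(Yk − k_d) − 1] = 16.6 × (1 + 0.112 × 7.94) / [7.94 × (0.403 × 4.91 − 0.112) − 1] = 31.36 / 13.82 = 2.269 mg/L.

S ≈ 2.27 mg/L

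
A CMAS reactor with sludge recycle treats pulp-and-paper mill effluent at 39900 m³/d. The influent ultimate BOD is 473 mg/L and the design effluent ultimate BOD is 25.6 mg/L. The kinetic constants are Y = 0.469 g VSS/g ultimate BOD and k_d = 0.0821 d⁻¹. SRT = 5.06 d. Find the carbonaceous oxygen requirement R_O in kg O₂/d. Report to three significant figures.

R_O ≈ 9450 kg O₂/d

Correct the yield for decay: Y_obs = Y/(1 + k_d θ_c) = 0.469 / (1 + 0.0821 × 5.06) = 0.469 / 1.415 = 0.3313.
Q·(S₀ − S) = 39900 × (473 − 25.6) × 10⁻³ = 17851 kg/d removed.
Net sludge production P_X = 0.3313 × 17851 = 5915 kg VSS/d.
Carbonaceous O₂ demand = substrate oxidised − cell-mass equivalent = 17851 − 1.42 × 5915 = 9452 kg O₂/d.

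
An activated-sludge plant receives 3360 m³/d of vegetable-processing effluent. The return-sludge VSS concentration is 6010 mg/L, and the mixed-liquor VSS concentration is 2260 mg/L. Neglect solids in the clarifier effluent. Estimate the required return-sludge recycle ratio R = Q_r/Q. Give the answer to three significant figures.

Solids balance on the clarifier gives (1+R)X = R·X_r, so R = X/(X_r − X) = 2260 / (6010 − 2260) = 0.6027.

R ≈ 0.603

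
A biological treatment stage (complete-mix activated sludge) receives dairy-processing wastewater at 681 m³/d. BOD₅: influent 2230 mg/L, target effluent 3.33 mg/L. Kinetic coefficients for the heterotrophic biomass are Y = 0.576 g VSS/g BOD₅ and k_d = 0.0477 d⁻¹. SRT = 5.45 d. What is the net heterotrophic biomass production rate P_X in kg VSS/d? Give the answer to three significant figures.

P_X ≈ 693 kg VSS/d

The observed yield is Y_obs = Y/(1 + k_d·θ_c) = 0.576 / (1 + 0.0477 × 5.45) = 0.576 / 1.260 = 0.4572 g VSS per g BOD₅ removed.
Q·(S₀ − S) = 681 × (2230 − 3.33) × 10⁻³ = 1516 kg/d removed.
So the net sludge growth is P_X = 0.4572 × 1516 = 693.2 kg VSS/d.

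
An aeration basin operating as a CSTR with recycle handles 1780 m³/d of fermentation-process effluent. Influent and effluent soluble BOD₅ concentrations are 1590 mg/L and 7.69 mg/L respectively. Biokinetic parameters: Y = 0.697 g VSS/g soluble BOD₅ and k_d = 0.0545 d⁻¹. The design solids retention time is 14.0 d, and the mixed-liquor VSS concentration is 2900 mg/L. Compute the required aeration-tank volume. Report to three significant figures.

Steady-state biomass mass balance: V·X·(1 + k_d·θ_c) = Y·Q·(S₀ − S)·θ_c, so V = 0.697 × 1780 × (1590 − 7.69) × 14.0 / [2900 × (1 + 0.0545 × 14.0)] = 2.75×10^7 / 5113 = 5376 m³.

V ≈ 5380 m³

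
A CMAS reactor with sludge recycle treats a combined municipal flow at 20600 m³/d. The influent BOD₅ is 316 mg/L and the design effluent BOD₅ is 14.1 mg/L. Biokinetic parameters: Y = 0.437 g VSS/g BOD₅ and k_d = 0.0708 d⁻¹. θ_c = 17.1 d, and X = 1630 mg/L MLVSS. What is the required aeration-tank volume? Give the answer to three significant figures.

Steady-state biomass mass balance: V·X·(1 + k_d·θ_c) = Y·Q·(S₀ − S)·θ_c, so V = 0.437 × 20600 × (316 − 14.1) × 17.1 / [1630 × (1 + 0.0708 × 17.1)] = 4.65×10^7 / 3603 = 12897 m³.

V ≈ 12900 m³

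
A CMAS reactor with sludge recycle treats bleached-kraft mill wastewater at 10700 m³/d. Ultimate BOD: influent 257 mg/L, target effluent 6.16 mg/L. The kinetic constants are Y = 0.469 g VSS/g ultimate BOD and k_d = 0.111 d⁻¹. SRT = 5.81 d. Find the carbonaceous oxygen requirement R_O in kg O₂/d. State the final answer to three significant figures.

R_O ≈ 1600 kg O₂/d

Y_obs = Y / (1 + k_d θ_c) = 0.469 / (1 + 0.111 × 5.81) = 0.469 / 1.645 = 0.2851.
Mass of ultimate BOD removed per day: Q(S₀ − S) = 10700 × 250.8 g/m³ = 2684 kg/d.
P_X = Y_obs·Q·(S₀ − S) = 0.2851 × 2684 = 765.3 kg VSS/d.
R_O = Q·(S₀ − S) − 1.42·P_X = 2684 − 1.42 × 765.3 = 1597 kg O₂/d.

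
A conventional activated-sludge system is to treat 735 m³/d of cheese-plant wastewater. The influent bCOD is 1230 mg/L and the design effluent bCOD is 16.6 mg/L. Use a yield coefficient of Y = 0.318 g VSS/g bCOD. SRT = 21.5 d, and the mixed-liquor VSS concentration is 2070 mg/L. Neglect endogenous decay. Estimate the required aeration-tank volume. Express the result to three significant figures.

V·X = Y·Q·ΔS·θ_c gives V = 0.318 × 735 × (1230 − 16.6) × 21.5 / 2070 = 2946 m³.

V ≈ 2950 m³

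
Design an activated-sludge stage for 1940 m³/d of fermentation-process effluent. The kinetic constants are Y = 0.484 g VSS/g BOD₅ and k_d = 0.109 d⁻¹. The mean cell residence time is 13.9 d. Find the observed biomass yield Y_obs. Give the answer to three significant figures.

Observed yield with endogenous decay: Y_obs = Y / (1 + k_d·θ_c) = 0.484 / (1 + 0.109 × 13.9) = 0.484 / 2.515 = 0.1924 g VSS/g BOD₅.

Y_obs ≈ 0.192 g VSS/g BOD₅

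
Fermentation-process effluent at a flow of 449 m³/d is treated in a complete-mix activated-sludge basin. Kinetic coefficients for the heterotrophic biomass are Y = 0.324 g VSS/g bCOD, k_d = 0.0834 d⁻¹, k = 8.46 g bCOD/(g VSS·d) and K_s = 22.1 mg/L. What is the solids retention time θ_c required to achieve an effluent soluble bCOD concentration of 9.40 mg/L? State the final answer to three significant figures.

θ_c ≈ 1.36 d

From 1/θ_c = Y·k·S/(K_s + S) − k_d: Y·k·S/(K_s+S) = 0.324 × 8.46 × 9.40 / (22.1 + 9.40) = 0.8180 d⁻¹.
Then 1/θ_c = μ − k_d = 0.8180 − 0.0834 = 0.7346 d⁻¹, giving θ_c = 1.361 d.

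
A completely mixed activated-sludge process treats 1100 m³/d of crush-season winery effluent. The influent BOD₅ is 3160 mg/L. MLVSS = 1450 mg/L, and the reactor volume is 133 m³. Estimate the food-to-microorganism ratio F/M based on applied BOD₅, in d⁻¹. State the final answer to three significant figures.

F/M ≈ 18.0 d⁻¹

F/M = Q·S₀ / (V·X) = 1100 × 3160 / (133.0 × 1450) = 18.02 g BOD₅·(g VSS·d)⁻¹.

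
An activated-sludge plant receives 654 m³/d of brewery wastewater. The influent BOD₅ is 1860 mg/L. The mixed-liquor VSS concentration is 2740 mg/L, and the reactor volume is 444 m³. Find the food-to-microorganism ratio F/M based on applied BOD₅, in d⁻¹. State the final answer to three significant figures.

F/M ≈ 1.000 d⁻¹

Food-to-microorganism ratio F/M = Q S₀ / (V X) = 654 × 1860 / (444.0 × 2740) = 0.9999 d⁻¹.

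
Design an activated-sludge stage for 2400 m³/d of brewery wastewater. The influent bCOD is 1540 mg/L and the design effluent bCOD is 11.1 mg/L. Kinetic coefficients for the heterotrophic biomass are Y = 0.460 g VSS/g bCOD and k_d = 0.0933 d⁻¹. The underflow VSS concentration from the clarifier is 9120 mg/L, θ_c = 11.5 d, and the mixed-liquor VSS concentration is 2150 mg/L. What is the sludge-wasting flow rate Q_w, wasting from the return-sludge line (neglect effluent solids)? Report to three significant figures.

Q_w ≈ 89.3 m³/d

From the SRT design equation V = Y Q (S₀−S) θ_c / [X (1 + k_d θ_c)] = 0.460 × 2400 × (1540 − 11.1) × 11.5 / [2150 × (1 + 0.0933 × 11.5)] = 1.94×10^7 / 4457 = 4355 m³.
Wasting from the return line (neglecting effluent solids): Q_w = V·X / (θ_c·X_r) = 4355 × 2150 / (11.5 × 9120) = 89.28 m³/d.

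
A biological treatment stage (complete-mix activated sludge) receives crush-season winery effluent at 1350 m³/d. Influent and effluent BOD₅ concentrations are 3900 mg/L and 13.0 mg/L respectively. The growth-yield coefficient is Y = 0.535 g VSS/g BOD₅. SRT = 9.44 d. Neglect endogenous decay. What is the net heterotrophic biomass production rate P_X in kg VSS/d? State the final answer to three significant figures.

No decay correction is needed, so Y_obs = Y = 0.535.
ΔS = 3900 − 13.0 = 3887 mg/L, so the substrate removal rate is 1350 × 3887/1000 = 5247 kg BOD₅/d.
So the net sludge growth is P_X = 0.5350 × 5247 = 2807 kg VSS/d.

P_X ≈ 2810 kg VSS/d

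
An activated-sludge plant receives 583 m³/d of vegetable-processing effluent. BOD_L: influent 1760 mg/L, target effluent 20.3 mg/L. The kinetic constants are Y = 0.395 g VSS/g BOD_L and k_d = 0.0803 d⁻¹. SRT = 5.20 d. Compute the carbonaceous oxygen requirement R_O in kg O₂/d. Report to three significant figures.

Correct the yield for decay: Y_obs = Y/(1 + k_d θ_c) = 0.395 / (1 + 0.0803 × 5.20) = 0.395 / 1.418 = 0.2786.
Substrate removed = Q·(S₀ − S) = 583 m³/d × (1760 − 20.3) g/m³ = 1.01×10^6 g/d = 1014 kg/d.
Net sludge production P_X = 0.2786 × 1014 = 282.6 kg VSS/d.
R_O = Q·ΔS − 1.42 P_X = 1014 − 401.3 = 612.9 kg O₂/d.

R_O ≈ 613 kg O₂/d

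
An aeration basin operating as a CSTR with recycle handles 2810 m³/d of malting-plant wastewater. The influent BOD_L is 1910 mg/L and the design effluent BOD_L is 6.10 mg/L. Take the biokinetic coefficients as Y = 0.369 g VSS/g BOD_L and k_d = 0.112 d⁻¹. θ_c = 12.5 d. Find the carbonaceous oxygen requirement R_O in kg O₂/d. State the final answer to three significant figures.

Observed yield with endogenous decay: Y_obs = Y / (1 + k_d·θ_c) = 0.369 / (1 + 0.112 × 12.5) = 0.369 / 2.400 = 0.1537 g VSS/g BOD_L.
Substrate removed = Q·(S₀ − S) = 2810 m³/d × (1910 − 6.10) g/m³ = 5.35×10^6 g/d = 5350 kg/d.
Biomass synthesised: P_X = Y_obs × 5350 = 822.6 kg VSS/d.
R_O = Q·(S₀ − S) − 1.42·P_X = 5350 − 1.42 × 822.6 = 4182 kg O₂/d.

R_O ≈ 4180 kg O₂/d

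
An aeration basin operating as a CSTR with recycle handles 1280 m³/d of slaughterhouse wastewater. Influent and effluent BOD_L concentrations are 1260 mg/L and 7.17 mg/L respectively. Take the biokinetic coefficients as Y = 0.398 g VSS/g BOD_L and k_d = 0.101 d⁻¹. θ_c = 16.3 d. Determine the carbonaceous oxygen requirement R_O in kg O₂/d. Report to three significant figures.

Correct the yield for decay: Y_obs = Y/(1 + k_d θ_c) = 0.398 / (1 + 0.101 × 16.3) = 0.398 / 2.646 = 0.1504.
Q·(S₀ − S) = 1280 × (1260 − 7.17) × 10⁻³ = 1604 kg/d removed.
Net sludge production P_X = 0.1504 × 1604 = 241.2 kg VSS/d.
Carbonaceous O₂ demand = substrate oxidised − cell-mass equivalent = 1604 − 1.42 × 241.2 = 1261 kg O₂/d.

R_O ≈ 1260 kg O₂/d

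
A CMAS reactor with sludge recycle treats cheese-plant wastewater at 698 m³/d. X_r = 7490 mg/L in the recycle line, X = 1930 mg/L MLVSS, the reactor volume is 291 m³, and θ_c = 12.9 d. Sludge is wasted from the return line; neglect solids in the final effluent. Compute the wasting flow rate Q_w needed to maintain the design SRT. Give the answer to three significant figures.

θ_c = V·X/(Q_w·X_r) when wasting from the recycle, so Q_w = V·X/(θ_c·X_r) = 291.0 × 1930 / (12.9 × 7490) = 5.813 m³/d.

Q_w ≈ 5.81 m³/d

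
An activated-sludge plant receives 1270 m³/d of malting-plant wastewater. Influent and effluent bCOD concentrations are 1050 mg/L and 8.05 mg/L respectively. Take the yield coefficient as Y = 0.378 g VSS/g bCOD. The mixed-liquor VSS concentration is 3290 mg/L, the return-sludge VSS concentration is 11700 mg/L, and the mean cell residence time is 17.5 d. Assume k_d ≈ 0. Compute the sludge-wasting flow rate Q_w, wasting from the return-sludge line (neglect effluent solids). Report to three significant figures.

Q_w ≈ 42.8 m³/d

With k_d = 0 the design equation reduces to V = Y Q (S₀−S) θ_c / X = 0.378 × 1270 × (1050 − 8.05) × 17.5 / 3290 = 2661 m³.
Q_w = (V·X)/(θ_c X_r) = 2661 × 3290 / (17.5 × 11700) = 42.75 m³/d.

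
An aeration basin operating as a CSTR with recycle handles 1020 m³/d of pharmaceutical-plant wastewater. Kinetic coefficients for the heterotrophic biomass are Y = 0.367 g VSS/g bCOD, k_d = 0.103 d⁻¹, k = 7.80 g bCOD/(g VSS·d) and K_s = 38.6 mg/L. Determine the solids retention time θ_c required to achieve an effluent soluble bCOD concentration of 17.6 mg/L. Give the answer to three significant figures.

At the target effluent, Y k S/(K_s+S) = 0.367×7.80×17.6/56.20 = 0.8965 d⁻¹.
θ_c = 1/(μ − k_d) = 1/(0.8965 − 0.103) = 1/0.7935 = 1.260 d.

θ_c ≈ 1.26 d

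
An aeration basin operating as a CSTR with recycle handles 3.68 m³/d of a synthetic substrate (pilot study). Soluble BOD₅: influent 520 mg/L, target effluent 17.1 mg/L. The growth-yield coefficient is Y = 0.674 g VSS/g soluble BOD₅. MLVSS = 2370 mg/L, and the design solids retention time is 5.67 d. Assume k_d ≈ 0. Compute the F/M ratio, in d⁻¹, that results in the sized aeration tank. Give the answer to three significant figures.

V·X = Y·Q·ΔS·θ_c gives V = 0.674 × 3.68 × (520 − 17.1) × 5.67 / 2370 = 2.984 m³.
Food-to-microorganism ratio F/M = Q S₀ / (V X) = 3.68 × 520 / (2.984 × 2370) = 0.2706 d⁻¹.

F/M ≈ 0.271 d⁻¹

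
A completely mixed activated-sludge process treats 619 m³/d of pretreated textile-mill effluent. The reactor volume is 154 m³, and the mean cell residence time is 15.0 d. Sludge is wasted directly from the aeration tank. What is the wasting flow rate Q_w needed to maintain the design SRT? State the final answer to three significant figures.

With mixed-liquor wasting, θ_c = V/Q_w, so Q_w = V/θ_c = 154.0/15.0 = 10.27 m³/d.

Q_w ≈ 10.3 m³/d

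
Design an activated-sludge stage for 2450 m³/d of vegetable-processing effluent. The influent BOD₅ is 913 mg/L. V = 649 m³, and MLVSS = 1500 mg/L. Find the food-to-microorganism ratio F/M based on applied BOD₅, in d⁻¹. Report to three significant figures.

Food-to-microorganism ratio F/M = Q S₀ / (V X) = 2450 × 913 / (649.0 × 1500) = 2.298 d⁻¹.

F/M ≈ 2.30 d⁻¹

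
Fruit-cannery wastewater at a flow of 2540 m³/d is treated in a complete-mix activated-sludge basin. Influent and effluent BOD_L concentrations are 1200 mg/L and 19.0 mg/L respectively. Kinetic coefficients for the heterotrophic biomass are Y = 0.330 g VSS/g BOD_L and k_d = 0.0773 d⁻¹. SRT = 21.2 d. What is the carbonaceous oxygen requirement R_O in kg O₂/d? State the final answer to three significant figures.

R_O ≈ 2470 kg O₂/d

Y_obs = Y / (1 + k_d θ_c) = 0.330 / (1 + 0.0773 × 21.2) = 0.330 / 2.639 = 0.1251.
Q·(S₀ − S) = 2540 × (1200 − 19.0) × 10⁻³ = 3000 kg/d removed.
Net sludge production P_X = 0.1251 × 3000 = 375.1 kg VSS/d.
Carbonaceous O₂ demand = substrate oxidised − cell-mass equivalent = 3000 − 1.42 × 375.1 = 2467 kg O₂/d.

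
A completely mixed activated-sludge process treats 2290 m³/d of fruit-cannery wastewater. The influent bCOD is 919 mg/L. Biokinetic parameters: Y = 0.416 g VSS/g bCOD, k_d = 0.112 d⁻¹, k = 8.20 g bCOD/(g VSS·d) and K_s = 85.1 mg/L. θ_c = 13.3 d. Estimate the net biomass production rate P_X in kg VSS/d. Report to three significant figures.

P_X ≈ 350 kg VSS/d

Effluent substrate depends only on kinetics and SRT: S = K_s(1 + k_d θ_c) / [θ_c(Yk − k_d) − 1] = 85.1 × (1 + 0.112 × 13.3) / [13.3 × (0.416 × 8.20 − 0.112) − 1] = 211.9 / 42.88 = 4.941 mg/L.
Correct the yield for decay: Y_obs = Y/(1 + k_d θ_c) = 0.416 / (1 + 0.112 × 13.3) = 0.416 / 2.490 = 0.1671.
Substrate removed = Q·(S₀ − S) = 2290 m³/d × (919 − 4.94) g/m³ = 2.09×10^6 g/d = 2093 kg/d.
So the net sludge growth is P_X = 0.1671 × 2093 = 349.8 kg VSS/d.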